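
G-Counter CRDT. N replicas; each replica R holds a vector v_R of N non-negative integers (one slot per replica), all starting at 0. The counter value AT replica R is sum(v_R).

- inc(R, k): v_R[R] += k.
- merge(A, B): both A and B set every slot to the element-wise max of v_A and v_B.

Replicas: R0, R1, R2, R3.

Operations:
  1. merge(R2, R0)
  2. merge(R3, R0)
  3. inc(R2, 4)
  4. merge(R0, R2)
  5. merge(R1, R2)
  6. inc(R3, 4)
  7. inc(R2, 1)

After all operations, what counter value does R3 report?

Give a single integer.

Op 1: merge R2<->R0 -> R2=(0,0,0,0) R0=(0,0,0,0)
Op 2: merge R3<->R0 -> R3=(0,0,0,0) R0=(0,0,0,0)
Op 3: inc R2 by 4 -> R2=(0,0,4,0) value=4
Op 4: merge R0<->R2 -> R0=(0,0,4,0) R2=(0,0,4,0)
Op 5: merge R1<->R2 -> R1=(0,0,4,0) R2=(0,0,4,0)
Op 6: inc R3 by 4 -> R3=(0,0,0,4) value=4
Op 7: inc R2 by 1 -> R2=(0,0,5,0) value=5

Answer: 4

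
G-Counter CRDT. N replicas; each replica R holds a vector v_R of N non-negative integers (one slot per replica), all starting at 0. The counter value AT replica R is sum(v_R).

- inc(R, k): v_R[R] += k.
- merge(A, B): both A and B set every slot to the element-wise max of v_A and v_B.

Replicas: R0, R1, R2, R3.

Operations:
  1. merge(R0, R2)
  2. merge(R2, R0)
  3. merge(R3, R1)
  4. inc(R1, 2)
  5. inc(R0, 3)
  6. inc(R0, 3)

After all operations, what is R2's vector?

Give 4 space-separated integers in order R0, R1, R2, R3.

Op 1: merge R0<->R2 -> R0=(0,0,0,0) R2=(0,0,0,0)
Op 2: merge R2<->R0 -> R2=(0,0,0,0) R0=(0,0,0,0)
Op 3: merge R3<->R1 -> R3=(0,0,0,0) R1=(0,0,0,0)
Op 4: inc R1 by 2 -> R1=(0,2,0,0) value=2
Op 5: inc R0 by 3 -> R0=(3,0,0,0) value=3
Op 6: inc R0 by 3 -> R0=(6,0,0,0) value=6

Answer: 0 0 0 0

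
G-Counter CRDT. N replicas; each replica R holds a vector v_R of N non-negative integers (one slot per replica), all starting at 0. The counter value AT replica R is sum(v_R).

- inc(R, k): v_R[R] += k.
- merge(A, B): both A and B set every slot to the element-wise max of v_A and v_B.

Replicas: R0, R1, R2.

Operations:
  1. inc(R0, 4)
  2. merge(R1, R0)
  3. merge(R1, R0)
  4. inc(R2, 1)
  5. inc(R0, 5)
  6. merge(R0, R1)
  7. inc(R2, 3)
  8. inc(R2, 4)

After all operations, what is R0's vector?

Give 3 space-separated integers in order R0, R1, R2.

Answer: 9 0 0

Derivation:
Op 1: inc R0 by 4 -> R0=(4,0,0) value=4
Op 2: merge R1<->R0 -> R1=(4,0,0) R0=(4,0,0)
Op 3: merge R1<->R0 -> R1=(4,0,0) R0=(4,0,0)
Op 4: inc R2 by 1 -> R2=(0,0,1) value=1
Op 5: inc R0 by 5 -> R0=(9,0,0) value=9
Op 6: merge R0<->R1 -> R0=(9,0,0) R1=(9,0,0)
Op 7: inc R2 by 3 -> R2=(0,0,4) value=4
Op 8: inc R2 by 4 -> R2=(0,0,8) value=8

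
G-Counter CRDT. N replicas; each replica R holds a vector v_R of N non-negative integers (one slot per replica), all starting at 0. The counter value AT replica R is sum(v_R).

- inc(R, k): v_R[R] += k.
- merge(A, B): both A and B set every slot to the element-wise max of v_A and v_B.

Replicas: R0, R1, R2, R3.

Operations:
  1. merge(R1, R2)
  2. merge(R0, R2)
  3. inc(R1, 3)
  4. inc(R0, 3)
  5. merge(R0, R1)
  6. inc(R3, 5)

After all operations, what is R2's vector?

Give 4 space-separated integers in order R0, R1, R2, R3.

Op 1: merge R1<->R2 -> R1=(0,0,0,0) R2=(0,0,0,0)
Op 2: merge R0<->R2 -> R0=(0,0,0,0) R2=(0,0,0,0)
Op 3: inc R1 by 3 -> R1=(0,3,0,0) value=3
Op 4: inc R0 by 3 -> R0=(3,0,0,0) value=3
Op 5: merge R0<->R1 -> R0=(3,3,0,0) R1=(3,3,0,0)
Op 6: inc R3 by 5 -> R3=(0,0,0,5) value=5

Answer: 0 0 0 0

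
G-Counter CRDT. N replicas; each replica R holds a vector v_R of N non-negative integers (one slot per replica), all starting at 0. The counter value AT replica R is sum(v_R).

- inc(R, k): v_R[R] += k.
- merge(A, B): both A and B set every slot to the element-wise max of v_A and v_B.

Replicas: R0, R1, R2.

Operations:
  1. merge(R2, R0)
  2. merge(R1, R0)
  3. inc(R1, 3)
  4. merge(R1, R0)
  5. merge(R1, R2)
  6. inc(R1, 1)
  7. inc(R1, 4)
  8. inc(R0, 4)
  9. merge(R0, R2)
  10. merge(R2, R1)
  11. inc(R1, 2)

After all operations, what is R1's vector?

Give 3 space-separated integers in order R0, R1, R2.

Answer: 4 10 0

Derivation:
Op 1: merge R2<->R0 -> R2=(0,0,0) R0=(0,0,0)
Op 2: merge R1<->R0 -> R1=(0,0,0) R0=(0,0,0)
Op 3: inc R1 by 3 -> R1=(0,3,0) value=3
Op 4: merge R1<->R0 -> R1=(0,3,0) R0=(0,3,0)
Op 5: merge R1<->R2 -> R1=(0,3,0) R2=(0,3,0)
Op 6: inc R1 by 1 -> R1=(0,4,0) value=4
Op 7: inc R1 by 4 -> R1=(0,8,0) value=8
Op 8: inc R0 by 4 -> R0=(4,3,0) value=7
Op 9: merge R0<->R2 -> R0=(4,3,0) R2=(4,3,0)
Op 10: merge R2<->R1 -> R2=(4,8,0) R1=(4,8,0)
Op 11: inc R1 by 2 -> R1=(4,10,0) value=14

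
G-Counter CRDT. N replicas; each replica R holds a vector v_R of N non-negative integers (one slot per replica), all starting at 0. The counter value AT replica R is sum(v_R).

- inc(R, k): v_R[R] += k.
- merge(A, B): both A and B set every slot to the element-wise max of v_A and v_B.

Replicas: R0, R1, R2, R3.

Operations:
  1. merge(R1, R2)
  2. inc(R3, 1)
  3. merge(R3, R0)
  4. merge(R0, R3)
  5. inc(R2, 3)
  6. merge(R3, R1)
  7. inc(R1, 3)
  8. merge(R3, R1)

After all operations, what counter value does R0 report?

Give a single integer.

Op 1: merge R1<->R2 -> R1=(0,0,0,0) R2=(0,0,0,0)
Op 2: inc R3 by 1 -> R3=(0,0,0,1) value=1
Op 3: merge R3<->R0 -> R3=(0,0,0,1) R0=(0,0,0,1)
Op 4: merge R0<->R3 -> R0=(0,0,0,1) R3=(0,0,0,1)
Op 5: inc R2 by 3 -> R2=(0,0,3,0) value=3
Op 6: merge R3<->R1 -> R3=(0,0,0,1) R1=(0,0,0,1)
Op 7: inc R1 by 3 -> R1=(0,3,0,1) value=4
Op 8: merge R3<->R1 -> R3=(0,3,0,1) R1=(0,3,0,1)

Answer: 1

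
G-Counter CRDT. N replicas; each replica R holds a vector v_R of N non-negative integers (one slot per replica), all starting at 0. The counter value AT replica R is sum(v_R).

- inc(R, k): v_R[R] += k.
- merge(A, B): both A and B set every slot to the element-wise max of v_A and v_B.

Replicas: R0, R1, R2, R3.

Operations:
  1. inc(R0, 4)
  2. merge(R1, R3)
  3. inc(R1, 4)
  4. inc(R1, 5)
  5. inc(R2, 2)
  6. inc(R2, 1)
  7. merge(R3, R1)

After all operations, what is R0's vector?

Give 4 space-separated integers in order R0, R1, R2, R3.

Op 1: inc R0 by 4 -> R0=(4,0,0,0) value=4
Op 2: merge R1<->R3 -> R1=(0,0,0,0) R3=(0,0,0,0)
Op 3: inc R1 by 4 -> R1=(0,4,0,0) value=4
Op 4: inc R1 by 5 -> R1=(0,9,0,0) value=9
Op 5: inc R2 by 2 -> R2=(0,0,2,0) value=2
Op 6: inc R2 by 1 -> R2=(0,0,3,0) value=3
Op 7: merge R3<->R1 -> R3=(0,9,0,0) R1=(0,9,0,0)

Answer: 4 0 0 0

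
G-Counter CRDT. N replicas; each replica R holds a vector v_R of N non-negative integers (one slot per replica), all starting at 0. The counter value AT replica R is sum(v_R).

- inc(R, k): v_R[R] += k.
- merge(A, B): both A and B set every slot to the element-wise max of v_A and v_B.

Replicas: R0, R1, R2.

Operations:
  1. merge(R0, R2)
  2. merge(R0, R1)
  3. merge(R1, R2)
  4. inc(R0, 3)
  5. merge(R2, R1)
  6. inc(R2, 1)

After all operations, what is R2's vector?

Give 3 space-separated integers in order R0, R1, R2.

Answer: 0 0 1

Derivation:
Op 1: merge R0<->R2 -> R0=(0,0,0) R2=(0,0,0)
Op 2: merge R0<->R1 -> R0=(0,0,0) R1=(0,0,0)
Op 3: merge R1<->R2 -> R1=(0,0,0) R2=(0,0,0)
Op 4: inc R0 by 3 -> R0=(3,0,0) value=3
Op 5: merge R2<->R1 -> R2=(0,0,0) R1=(0,0,0)
Op 6: inc R2 by 1 -> R2=(0,0,1) value=1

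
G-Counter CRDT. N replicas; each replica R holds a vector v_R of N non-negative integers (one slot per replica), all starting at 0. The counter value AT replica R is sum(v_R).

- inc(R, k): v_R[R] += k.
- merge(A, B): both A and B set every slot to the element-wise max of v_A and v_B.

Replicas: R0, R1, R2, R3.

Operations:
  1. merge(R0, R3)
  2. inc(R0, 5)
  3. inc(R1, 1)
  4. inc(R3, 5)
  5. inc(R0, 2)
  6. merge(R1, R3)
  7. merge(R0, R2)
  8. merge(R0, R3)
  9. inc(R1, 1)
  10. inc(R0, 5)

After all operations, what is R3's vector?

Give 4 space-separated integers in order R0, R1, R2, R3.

Op 1: merge R0<->R3 -> R0=(0,0,0,0) R3=(0,0,0,0)
Op 2: inc R0 by 5 -> R0=(5,0,0,0) value=5
Op 3: inc R1 by 1 -> R1=(0,1,0,0) value=1
Op 4: inc R3 by 5 -> R3=(0,0,0,5) value=5
Op 5: inc R0 by 2 -> R0=(7,0,0,0) value=7
Op 6: merge R1<->R3 -> R1=(0,1,0,5) R3=(0,1,0,5)
Op 7: merge R0<->R2 -> R0=(7,0,0,0) R2=(7,0,0,0)
Op 8: merge R0<->R3 -> R0=(7,1,0,5) R3=(7,1,0,5)
Op 9: inc R1 by 1 -> R1=(0,2,0,5) value=7
Op 10: inc R0 by 5 -> R0=(12,1,0,5) value=18

Answer: 7 1 0 5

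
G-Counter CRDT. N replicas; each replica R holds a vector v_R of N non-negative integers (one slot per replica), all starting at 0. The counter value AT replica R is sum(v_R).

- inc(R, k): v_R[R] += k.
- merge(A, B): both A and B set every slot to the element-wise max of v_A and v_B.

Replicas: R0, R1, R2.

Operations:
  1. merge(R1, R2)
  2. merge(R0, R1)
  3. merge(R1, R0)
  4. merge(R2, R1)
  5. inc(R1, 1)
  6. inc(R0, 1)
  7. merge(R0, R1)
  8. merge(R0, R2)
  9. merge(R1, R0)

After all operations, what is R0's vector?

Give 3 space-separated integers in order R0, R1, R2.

Op 1: merge R1<->R2 -> R1=(0,0,0) R2=(0,0,0)
Op 2: merge R0<->R1 -> R0=(0,0,0) R1=(0,0,0)
Op 3: merge R1<->R0 -> R1=(0,0,0) R0=(0,0,0)
Op 4: merge R2<->R1 -> R2=(0,0,0) R1=(0,0,0)
Op 5: inc R1 by 1 -> R1=(0,1,0) value=1
Op 6: inc R0 by 1 -> R0=(1,0,0) value=1
Op 7: merge R0<->R1 -> R0=(1,1,0) R1=(1,1,0)
Op 8: merge R0<->R2 -> R0=(1,1,0) R2=(1,1,0)
Op 9: merge R1<->R0 -> R1=(1,1,0) R0=(1,1,0)

Answer: 1 1 0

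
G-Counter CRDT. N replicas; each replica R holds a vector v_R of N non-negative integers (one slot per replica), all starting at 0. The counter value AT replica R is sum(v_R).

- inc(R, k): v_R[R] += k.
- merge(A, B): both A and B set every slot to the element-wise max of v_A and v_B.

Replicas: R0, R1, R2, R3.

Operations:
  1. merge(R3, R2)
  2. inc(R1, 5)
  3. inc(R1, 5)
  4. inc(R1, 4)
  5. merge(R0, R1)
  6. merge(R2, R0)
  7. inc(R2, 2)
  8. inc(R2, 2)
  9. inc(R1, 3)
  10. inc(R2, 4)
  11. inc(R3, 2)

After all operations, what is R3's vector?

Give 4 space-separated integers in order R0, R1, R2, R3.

Answer: 0 0 0 2

Derivation:
Op 1: merge R3<->R2 -> R3=(0,0,0,0) R2=(0,0,0,0)
Op 2: inc R1 by 5 -> R1=(0,5,0,0) value=5
Op 3: inc R1 by 5 -> R1=(0,10,0,0) value=10
Op 4: inc R1 by 4 -> R1=(0,14,0,0) value=14
Op 5: merge R0<->R1 -> R0=(0,14,0,0) R1=(0,14,0,0)
Op 6: merge R2<->R0 -> R2=(0,14,0,0) R0=(0,14,0,0)
Op 7: inc R2 by 2 -> R2=(0,14,2,0) value=16
Op 8: inc R2 by 2 -> R2=(0,14,4,0) value=18
Op 9: inc R1 by 3 -> R1=(0,17,0,0) value=17
Op 10: inc R2 by 4 -> R2=(0,14,8,0) value=22
Op 11: inc R3 by 2 -> R3=(0,0,0,2) value=2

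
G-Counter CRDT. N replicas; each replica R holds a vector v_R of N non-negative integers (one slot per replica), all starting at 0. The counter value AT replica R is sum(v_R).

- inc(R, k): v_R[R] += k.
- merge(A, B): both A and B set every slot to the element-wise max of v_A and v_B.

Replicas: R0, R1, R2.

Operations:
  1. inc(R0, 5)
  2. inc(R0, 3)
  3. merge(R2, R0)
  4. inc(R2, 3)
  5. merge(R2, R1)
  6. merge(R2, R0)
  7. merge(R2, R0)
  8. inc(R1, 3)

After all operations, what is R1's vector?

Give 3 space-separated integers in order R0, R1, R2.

Op 1: inc R0 by 5 -> R0=(5,0,0) value=5
Op 2: inc R0 by 3 -> R0=(8,0,0) value=8
Op 3: merge R2<->R0 -> R2=(8,0,0) R0=(8,0,0)
Op 4: inc R2 by 3 -> R2=(8,0,3) value=11
Op 5: merge R2<->R1 -> R2=(8,0,3) R1=(8,0,3)
Op 6: merge R2<->R0 -> R2=(8,0,3) R0=(8,0,3)
Op 7: merge R2<->R0 -> R2=(8,0,3) R0=(8,0,3)
Op 8: inc R1 by 3 -> R1=(8,3,3) value=14

Answer: 8 3 3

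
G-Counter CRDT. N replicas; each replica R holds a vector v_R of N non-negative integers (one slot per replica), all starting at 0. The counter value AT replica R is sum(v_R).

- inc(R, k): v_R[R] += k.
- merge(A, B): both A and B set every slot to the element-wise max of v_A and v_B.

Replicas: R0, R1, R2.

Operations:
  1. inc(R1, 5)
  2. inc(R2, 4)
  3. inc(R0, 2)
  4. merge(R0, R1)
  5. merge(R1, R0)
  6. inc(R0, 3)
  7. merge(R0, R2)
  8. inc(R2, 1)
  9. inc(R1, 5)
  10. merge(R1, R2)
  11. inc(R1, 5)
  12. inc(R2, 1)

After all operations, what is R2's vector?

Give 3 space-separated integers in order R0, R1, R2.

Op 1: inc R1 by 5 -> R1=(0,5,0) value=5
Op 2: inc R2 by 4 -> R2=(0,0,4) value=4
Op 3: inc R0 by 2 -> R0=(2,0,0) value=2
Op 4: merge R0<->R1 -> R0=(2,5,0) R1=(2,5,0)
Op 5: merge R1<->R0 -> R1=(2,5,0) R0=(2,5,0)
Op 6: inc R0 by 3 -> R0=(5,5,0) value=10
Op 7: merge R0<->R2 -> R0=(5,5,4) R2=(5,5,4)
Op 8: inc R2 by 1 -> R2=(5,5,5) value=15
Op 9: inc R1 by 5 -> R1=(2,10,0) value=12
Op 10: merge R1<->R2 -> R1=(5,10,5) R2=(5,10,5)
Op 11: inc R1 by 5 -> R1=(5,15,5) value=25
Op 12: inc R2 by 1 -> R2=(5,10,6) value=21

Answer: 5 10 6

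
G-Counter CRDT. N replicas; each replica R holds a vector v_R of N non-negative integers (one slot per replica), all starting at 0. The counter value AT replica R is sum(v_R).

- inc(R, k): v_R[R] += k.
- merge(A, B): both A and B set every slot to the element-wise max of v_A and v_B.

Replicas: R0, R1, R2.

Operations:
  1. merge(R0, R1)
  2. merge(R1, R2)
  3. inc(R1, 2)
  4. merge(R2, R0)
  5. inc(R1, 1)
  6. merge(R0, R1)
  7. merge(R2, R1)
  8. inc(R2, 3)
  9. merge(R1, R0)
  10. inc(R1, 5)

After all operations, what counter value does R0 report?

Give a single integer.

Op 1: merge R0<->R1 -> R0=(0,0,0) R1=(0,0,0)
Op 2: merge R1<->R2 -> R1=(0,0,0) R2=(0,0,0)
Op 3: inc R1 by 2 -> R1=(0,2,0) value=2
Op 4: merge R2<->R0 -> R2=(0,0,0) R0=(0,0,0)
Op 5: inc R1 by 1 -> R1=(0,3,0) value=3
Op 6: merge R0<->R1 -> R0=(0,3,0) R1=(0,3,0)
Op 7: merge R2<->R1 -> R2=(0,3,0) R1=(0,3,0)
Op 8: inc R2 by 3 -> R2=(0,3,3) value=6
Op 9: merge R1<->R0 -> R1=(0,3,0) R0=(0,3,0)
Op 10: inc R1 by 5 -> R1=(0,8,0) value=8

Answer: 3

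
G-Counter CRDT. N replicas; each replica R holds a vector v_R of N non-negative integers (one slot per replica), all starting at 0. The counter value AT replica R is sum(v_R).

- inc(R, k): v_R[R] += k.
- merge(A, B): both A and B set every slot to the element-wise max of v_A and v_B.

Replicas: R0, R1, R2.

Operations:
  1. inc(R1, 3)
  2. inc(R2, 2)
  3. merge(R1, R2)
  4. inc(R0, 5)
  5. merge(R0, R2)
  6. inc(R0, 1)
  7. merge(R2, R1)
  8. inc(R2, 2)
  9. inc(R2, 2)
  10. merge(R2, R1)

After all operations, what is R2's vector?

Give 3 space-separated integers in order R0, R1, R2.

Answer: 5 3 6

Derivation:
Op 1: inc R1 by 3 -> R1=(0,3,0) value=3
Op 2: inc R2 by 2 -> R2=(0,0,2) value=2
Op 3: merge R1<->R2 -> R1=(0,3,2) R2=(0,3,2)
Op 4: inc R0 by 5 -> R0=(5,0,0) value=5
Op 5: merge R0<->R2 -> R0=(5,3,2) R2=(5,3,2)
Op 6: inc R0 by 1 -> R0=(6,3,2) value=11
Op 7: merge R2<->R1 -> R2=(5,3,2) R1=(5,3,2)
Op 8: inc R2 by 2 -> R2=(5,3,4) value=12
Op 9: inc R2 by 2 -> R2=(5,3,6) value=14
Op 10: merge R2<->R1 -> R2=(5,3,6) R1=(5,3,6)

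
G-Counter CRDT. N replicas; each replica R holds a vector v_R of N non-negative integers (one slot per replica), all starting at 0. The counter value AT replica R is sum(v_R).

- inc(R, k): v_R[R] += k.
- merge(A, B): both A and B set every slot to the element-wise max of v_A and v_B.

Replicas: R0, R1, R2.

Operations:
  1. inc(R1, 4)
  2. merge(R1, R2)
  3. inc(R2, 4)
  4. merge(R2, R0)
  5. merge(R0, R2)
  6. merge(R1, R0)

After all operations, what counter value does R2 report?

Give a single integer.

Answer: 8

Derivation:
Op 1: inc R1 by 4 -> R1=(0,4,0) value=4
Op 2: merge R1<->R2 -> R1=(0,4,0) R2=(0,4,0)
Op 3: inc R2 by 4 -> R2=(0,4,4) value=8
Op 4: merge R2<->R0 -> R2=(0,4,4) R0=(0,4,4)
Op 5: merge R0<->R2 -> R0=(0,4,4) R2=(0,4,4)
Op 6: merge R1<->R0 -> R1=(0,4,4) R0=(0,4,4)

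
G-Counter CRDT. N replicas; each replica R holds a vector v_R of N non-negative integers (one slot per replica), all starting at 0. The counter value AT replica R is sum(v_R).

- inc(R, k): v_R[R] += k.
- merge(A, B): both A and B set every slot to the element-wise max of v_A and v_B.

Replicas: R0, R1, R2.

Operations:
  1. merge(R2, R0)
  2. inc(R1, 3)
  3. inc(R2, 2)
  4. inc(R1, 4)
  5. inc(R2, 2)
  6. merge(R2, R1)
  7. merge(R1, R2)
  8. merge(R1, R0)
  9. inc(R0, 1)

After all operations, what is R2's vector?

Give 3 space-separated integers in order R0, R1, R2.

Answer: 0 7 4

Derivation:
Op 1: merge R2<->R0 -> R2=(0,0,0) R0=(0,0,0)
Op 2: inc R1 by 3 -> R1=(0,3,0) value=3
Op 3: inc R2 by 2 -> R2=(0,0,2) value=2
Op 4: inc R1 by 4 -> R1=(0,7,0) value=7
Op 5: inc R2 by 2 -> R2=(0,0,4) value=4
Op 6: merge R2<->R1 -> R2=(0,7,4) R1=(0,7,4)
Op 7: merge R1<->R2 -> R1=(0,7,4) R2=(0,7,4)
Op 8: merge R1<->R0 -> R1=(0,7,4) R0=(0,7,4)
Op 9: inc R0 by 1 -> R0=(1,7,4) value=12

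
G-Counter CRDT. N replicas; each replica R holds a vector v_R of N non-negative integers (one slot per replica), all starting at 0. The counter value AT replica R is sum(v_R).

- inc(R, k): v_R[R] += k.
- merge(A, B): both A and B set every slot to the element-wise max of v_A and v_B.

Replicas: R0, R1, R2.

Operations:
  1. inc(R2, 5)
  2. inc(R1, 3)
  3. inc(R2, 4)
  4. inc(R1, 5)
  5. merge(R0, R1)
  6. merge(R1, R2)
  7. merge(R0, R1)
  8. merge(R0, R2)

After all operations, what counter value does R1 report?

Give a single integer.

Answer: 17

Derivation:
Op 1: inc R2 by 5 -> R2=(0,0,5) value=5
Op 2: inc R1 by 3 -> R1=(0,3,0) value=3
Op 3: inc R2 by 4 -> R2=(0,0,9) value=9
Op 4: inc R1 by 5 -> R1=(0,8,0) value=8
Op 5: merge R0<->R1 -> R0=(0,8,0) R1=(0,8,0)
Op 6: merge R1<->R2 -> R1=(0,8,9) R2=(0,8,9)
Op 7: merge R0<->R1 -> R0=(0,8,9) R1=(0,8,9)
Op 8: merge R0<->R2 -> R0=(0,8,9) R2=(0,8,9)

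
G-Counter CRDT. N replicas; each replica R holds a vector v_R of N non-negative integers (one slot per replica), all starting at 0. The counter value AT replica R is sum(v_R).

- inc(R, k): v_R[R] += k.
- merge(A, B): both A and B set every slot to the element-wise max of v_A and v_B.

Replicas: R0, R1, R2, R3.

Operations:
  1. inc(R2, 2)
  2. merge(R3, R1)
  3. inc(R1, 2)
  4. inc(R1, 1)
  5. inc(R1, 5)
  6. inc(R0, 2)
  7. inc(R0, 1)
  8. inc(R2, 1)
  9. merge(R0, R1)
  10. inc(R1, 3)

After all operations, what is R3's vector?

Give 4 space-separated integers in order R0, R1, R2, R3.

Answer: 0 0 0 0

Derivation:
Op 1: inc R2 by 2 -> R2=(0,0,2,0) value=2
Op 2: merge R3<->R1 -> R3=(0,0,0,0) R1=(0,0,0,0)
Op 3: inc R1 by 2 -> R1=(0,2,0,0) value=2
Op 4: inc R1 by 1 -> R1=(0,3,0,0) value=3
Op 5: inc R1 by 5 -> R1=(0,8,0,0) value=8
Op 6: inc R0 by 2 -> R0=(2,0,0,0) value=2
Op 7: inc R0 by 1 -> R0=(3,0,0,0) value=3
Op 8: inc R2 by 1 -> R2=(0,0,3,0) value=3
Op 9: merge R0<->R1 -> R0=(3,8,0,0) R1=(3,8,0,0)
Op 10: inc R1 by 3 -> R1=(3,11,0,0) value=14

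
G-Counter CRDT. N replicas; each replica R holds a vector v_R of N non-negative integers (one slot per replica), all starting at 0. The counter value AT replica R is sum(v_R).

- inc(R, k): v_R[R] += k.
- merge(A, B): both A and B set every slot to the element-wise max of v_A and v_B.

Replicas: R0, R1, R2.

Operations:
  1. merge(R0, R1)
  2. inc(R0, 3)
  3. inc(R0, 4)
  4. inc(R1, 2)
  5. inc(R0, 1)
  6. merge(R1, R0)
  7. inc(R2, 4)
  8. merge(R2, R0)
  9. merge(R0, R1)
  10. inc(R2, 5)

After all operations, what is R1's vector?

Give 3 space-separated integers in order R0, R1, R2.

Answer: 8 2 4

Derivation:
Op 1: merge R0<->R1 -> R0=(0,0,0) R1=(0,0,0)
Op 2: inc R0 by 3 -> R0=(3,0,0) value=3
Op 3: inc R0 by 4 -> R0=(7,0,0) value=7
Op 4: inc R1 by 2 -> R1=(0,2,0) value=2
Op 5: inc R0 by 1 -> R0=(8,0,0) value=8
Op 6: merge R1<->R0 -> R1=(8,2,0) R0=(8,2,0)
Op 7: inc R2 by 4 -> R2=(0,0,4) value=4
Op 8: merge R2<->R0 -> R2=(8,2,4) R0=(8,2,4)
Op 9: merge R0<->R1 -> R0=(8,2,4) R1=(8,2,4)
Op 10: inc R2 by 5 -> R2=(8,2,9) value=19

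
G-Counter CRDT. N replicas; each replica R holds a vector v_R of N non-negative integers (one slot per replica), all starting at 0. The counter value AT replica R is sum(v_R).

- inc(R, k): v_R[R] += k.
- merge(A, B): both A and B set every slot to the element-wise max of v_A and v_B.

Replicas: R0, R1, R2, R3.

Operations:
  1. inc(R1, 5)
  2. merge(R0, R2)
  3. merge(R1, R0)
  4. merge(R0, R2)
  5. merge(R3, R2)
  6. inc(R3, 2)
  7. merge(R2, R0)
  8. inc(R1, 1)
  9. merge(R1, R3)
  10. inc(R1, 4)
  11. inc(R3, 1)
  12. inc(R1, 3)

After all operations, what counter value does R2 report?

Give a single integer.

Op 1: inc R1 by 5 -> R1=(0,5,0,0) value=5
Op 2: merge R0<->R2 -> R0=(0,0,0,0) R2=(0,0,0,0)
Op 3: merge R1<->R0 -> R1=(0,5,0,0) R0=(0,5,0,0)
Op 4: merge R0<->R2 -> R0=(0,5,0,0) R2=(0,5,0,0)
Op 5: merge R3<->R2 -> R3=(0,5,0,0) R2=(0,5,0,0)
Op 6: inc R3 by 2 -> R3=(0,5,0,2) value=7
Op 7: merge R2<->R0 -> R2=(0,5,0,0) R0=(0,5,0,0)
Op 8: inc R1 by 1 -> R1=(0,6,0,0) value=6
Op 9: merge R1<->R3 -> R1=(0,6,0,2) R3=(0,6,0,2)
Op 10: inc R1 by 4 -> R1=(0,10,0,2) value=12
Op 11: inc R3 by 1 -> R3=(0,6,0,3) value=9
Op 12: inc R1 by 3 -> R1=(0,13,0,2) value=15

Answer: 5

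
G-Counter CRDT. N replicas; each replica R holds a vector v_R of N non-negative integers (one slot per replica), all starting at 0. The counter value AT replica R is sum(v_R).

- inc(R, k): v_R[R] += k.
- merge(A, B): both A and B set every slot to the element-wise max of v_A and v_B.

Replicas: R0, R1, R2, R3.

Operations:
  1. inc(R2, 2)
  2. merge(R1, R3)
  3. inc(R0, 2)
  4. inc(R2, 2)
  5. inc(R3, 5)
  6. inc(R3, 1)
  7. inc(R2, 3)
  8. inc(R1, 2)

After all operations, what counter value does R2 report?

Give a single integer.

Op 1: inc R2 by 2 -> R2=(0,0,2,0) value=2
Op 2: merge R1<->R3 -> R1=(0,0,0,0) R3=(0,0,0,0)
Op 3: inc R0 by 2 -> R0=(2,0,0,0) value=2
Op 4: inc R2 by 2 -> R2=(0,0,4,0) value=4
Op 5: inc R3 by 5 -> R3=(0,0,0,5) value=5
Op 6: inc R3 by 1 -> R3=(0,0,0,6) value=6
Op 7: inc R2 by 3 -> R2=(0,0,7,0) value=7
Op 8: inc R1 by 2 -> R1=(0,2,0,0) value=2

Answer: 7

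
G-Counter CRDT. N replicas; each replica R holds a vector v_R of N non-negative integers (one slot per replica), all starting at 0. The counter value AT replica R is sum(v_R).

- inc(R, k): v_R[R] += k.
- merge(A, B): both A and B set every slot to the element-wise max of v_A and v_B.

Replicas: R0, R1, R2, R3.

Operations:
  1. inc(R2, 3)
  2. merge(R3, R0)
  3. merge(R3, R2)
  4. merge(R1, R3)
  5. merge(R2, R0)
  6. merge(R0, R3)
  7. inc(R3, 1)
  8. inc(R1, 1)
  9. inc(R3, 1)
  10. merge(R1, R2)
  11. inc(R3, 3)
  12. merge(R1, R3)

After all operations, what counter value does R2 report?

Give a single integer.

Op 1: inc R2 by 3 -> R2=(0,0,3,0) value=3
Op 2: merge R3<->R0 -> R3=(0,0,0,0) R0=(0,0,0,0)
Op 3: merge R3<->R2 -> R3=(0,0,3,0) R2=(0,0,3,0)
Op 4: merge R1<->R3 -> R1=(0,0,3,0) R3=(0,0,3,0)
Op 5: merge R2<->R0 -> R2=(0,0,3,0) R0=(0,0,3,0)
Op 6: merge R0<->R3 -> R0=(0,0,3,0) R3=(0,0,3,0)
Op 7: inc R3 by 1 -> R3=(0,0,3,1) value=4
Op 8: inc R1 by 1 -> R1=(0,1,3,0) value=4
Op 9: inc R3 by 1 -> R3=(0,0,3,2) value=5
Op 10: merge R1<->R2 -> R1=(0,1,3,0) R2=(0,1,3,0)
Op 11: inc R3 by 3 -> R3=(0,0,3,5) value=8
Op 12: merge R1<->R3 -> R1=(0,1,3,5) R3=(0,1,3,5)

Answer: 4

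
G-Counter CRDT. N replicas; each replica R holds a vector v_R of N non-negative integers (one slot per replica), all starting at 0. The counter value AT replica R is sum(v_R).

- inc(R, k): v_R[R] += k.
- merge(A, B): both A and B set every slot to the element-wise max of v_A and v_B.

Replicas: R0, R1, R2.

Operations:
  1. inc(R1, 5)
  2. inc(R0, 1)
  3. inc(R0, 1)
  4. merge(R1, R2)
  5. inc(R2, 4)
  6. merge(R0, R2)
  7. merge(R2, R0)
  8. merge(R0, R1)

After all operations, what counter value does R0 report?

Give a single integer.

Answer: 11

Derivation:
Op 1: inc R1 by 5 -> R1=(0,5,0) value=5
Op 2: inc R0 by 1 -> R0=(1,0,0) value=1
Op 3: inc R0 by 1 -> R0=(2,0,0) value=2
Op 4: merge R1<->R2 -> R1=(0,5,0) R2=(0,5,0)
Op 5: inc R2 by 4 -> R2=(0,5,4) value=9
Op 6: merge R0<->R2 -> R0=(2,5,4) R2=(2,5,4)
Op 7: merge R2<->R0 -> R2=(2,5,4) R0=(2,5,4)
Op 8: merge R0<->R1 -> R0=(2,5,4) R1=(2,5,4)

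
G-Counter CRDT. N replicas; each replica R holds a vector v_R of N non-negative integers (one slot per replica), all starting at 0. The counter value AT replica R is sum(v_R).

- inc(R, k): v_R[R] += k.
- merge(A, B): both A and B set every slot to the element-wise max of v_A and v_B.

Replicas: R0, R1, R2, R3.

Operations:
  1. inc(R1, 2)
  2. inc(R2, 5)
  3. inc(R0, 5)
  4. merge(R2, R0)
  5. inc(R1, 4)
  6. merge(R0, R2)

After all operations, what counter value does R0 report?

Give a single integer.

Op 1: inc R1 by 2 -> R1=(0,2,0,0) value=2
Op 2: inc R2 by 5 -> R2=(0,0,5,0) value=5
Op 3: inc R0 by 5 -> R0=(5,0,0,0) value=5
Op 4: merge R2<->R0 -> R2=(5,0,5,0) R0=(5,0,5,0)
Op 5: inc R1 by 4 -> R1=(0,6,0,0) value=6
Op 6: merge R0<->R2 -> R0=(5,0,5,0) R2=(5,0,5,0)

Answer: 10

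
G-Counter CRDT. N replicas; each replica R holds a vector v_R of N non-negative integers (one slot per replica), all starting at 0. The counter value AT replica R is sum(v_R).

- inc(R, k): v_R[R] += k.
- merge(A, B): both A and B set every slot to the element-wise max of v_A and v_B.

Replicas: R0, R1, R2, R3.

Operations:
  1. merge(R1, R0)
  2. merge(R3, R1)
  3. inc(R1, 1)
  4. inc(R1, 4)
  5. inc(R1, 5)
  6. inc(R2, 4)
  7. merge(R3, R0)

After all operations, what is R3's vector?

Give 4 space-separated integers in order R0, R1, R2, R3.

Op 1: merge R1<->R0 -> R1=(0,0,0,0) R0=(0,0,0,0)
Op 2: merge R3<->R1 -> R3=(0,0,0,0) R1=(0,0,0,0)
Op 3: inc R1 by 1 -> R1=(0,1,0,0) value=1
Op 4: inc R1 by 4 -> R1=(0,5,0,0) value=5
Op 5: inc R1 by 5 -> R1=(0,10,0,0) value=10
Op 6: inc R2 by 4 -> R2=(0,0,4,0) value=4
Op 7: merge R3<->R0 -> R3=(0,0,0,0) R0=(0,0,0,0)

Answer: 0 0 0 0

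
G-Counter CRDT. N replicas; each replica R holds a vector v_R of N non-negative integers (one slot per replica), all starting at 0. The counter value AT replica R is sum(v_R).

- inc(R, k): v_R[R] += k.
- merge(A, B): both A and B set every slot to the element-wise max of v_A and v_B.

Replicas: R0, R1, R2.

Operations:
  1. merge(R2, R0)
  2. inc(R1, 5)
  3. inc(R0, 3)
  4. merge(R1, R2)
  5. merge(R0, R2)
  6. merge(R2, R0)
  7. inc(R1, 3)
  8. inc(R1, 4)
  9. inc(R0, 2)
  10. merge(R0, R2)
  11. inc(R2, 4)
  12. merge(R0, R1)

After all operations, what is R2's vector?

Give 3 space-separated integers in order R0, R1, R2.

Op 1: merge R2<->R0 -> R2=(0,0,0) R0=(0,0,0)
Op 2: inc R1 by 5 -> R1=(0,5,0) value=5
Op 3: inc R0 by 3 -> R0=(3,0,0) value=3
Op 4: merge R1<->R2 -> R1=(0,5,0) R2=(0,5,0)
Op 5: merge R0<->R2 -> R0=(3,5,0) R2=(3,5,0)
Op 6: merge R2<->R0 -> R2=(3,5,0) R0=(3,5,0)
Op 7: inc R1 by 3 -> R1=(0,8,0) value=8
Op 8: inc R1 by 4 -> R1=(0,12,0) value=12
Op 9: inc R0 by 2 -> R0=(5,5,0) value=10
Op 10: merge R0<->R2 -> R0=(5,5,0) R2=(5,5,0)
Op 11: inc R2 by 4 -> R2=(5,5,4) value=14
Op 12: merge R0<->R1 -> R0=(5,12,0) R1=(5,12,0)

Answer: 5 5 4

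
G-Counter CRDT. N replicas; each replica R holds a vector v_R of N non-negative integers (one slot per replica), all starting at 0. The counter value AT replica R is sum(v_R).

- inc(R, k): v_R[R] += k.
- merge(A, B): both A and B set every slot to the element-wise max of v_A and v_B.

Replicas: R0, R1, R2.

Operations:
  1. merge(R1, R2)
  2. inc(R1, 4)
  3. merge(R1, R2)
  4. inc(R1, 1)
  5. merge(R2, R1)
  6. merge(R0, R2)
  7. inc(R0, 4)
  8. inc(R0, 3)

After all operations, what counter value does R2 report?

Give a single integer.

Answer: 5

Derivation:
Op 1: merge R1<->R2 -> R1=(0,0,0) R2=(0,0,0)
Op 2: inc R1 by 4 -> R1=(0,4,0) value=4
Op 3: merge R1<->R2 -> R1=(0,4,0) R2=(0,4,0)
Op 4: inc R1 by 1 -> R1=(0,5,0) value=5
Op 5: merge R2<->R1 -> R2=(0,5,0) R1=(0,5,0)
Op 6: merge R0<->R2 -> R0=(0,5,0) R2=(0,5,0)
Op 7: inc R0 by 4 -> R0=(4,5,0) value=9
Op 8: inc R0 by 3 -> R0=(7,5,0) value=12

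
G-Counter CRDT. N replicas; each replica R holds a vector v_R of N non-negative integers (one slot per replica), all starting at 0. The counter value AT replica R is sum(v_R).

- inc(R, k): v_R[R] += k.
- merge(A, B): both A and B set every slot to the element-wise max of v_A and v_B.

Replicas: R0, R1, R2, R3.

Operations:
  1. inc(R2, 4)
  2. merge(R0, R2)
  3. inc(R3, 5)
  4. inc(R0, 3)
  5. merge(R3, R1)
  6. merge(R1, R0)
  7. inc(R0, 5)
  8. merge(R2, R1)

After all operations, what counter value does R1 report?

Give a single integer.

Op 1: inc R2 by 4 -> R2=(0,0,4,0) value=4
Op 2: merge R0<->R2 -> R0=(0,0,4,0) R2=(0,0,4,0)
Op 3: inc R3 by 5 -> R3=(0,0,0,5) value=5
Op 4: inc R0 by 3 -> R0=(3,0,4,0) value=7
Op 5: merge R3<->R1 -> R3=(0,0,0,5) R1=(0,0,0,5)
Op 6: merge R1<->R0 -> R1=(3,0,4,5) R0=(3,0,4,5)
Op 7: inc R0 by 5 -> R0=(8,0,4,5) value=17
Op 8: merge R2<->R1 -> R2=(3,0,4,5) R1=(3,0,4,5)

Answer: 12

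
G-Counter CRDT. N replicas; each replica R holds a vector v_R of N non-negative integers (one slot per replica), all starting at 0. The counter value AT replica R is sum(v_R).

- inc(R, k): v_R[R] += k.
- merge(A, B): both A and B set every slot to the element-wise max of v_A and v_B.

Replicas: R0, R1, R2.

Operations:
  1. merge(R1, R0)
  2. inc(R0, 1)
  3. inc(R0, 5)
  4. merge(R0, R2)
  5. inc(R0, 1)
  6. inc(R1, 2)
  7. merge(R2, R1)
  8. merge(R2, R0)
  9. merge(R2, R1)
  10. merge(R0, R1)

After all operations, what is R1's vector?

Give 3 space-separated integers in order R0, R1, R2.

Answer: 7 2 0

Derivation:
Op 1: merge R1<->R0 -> R1=(0,0,0) R0=(0,0,0)
Op 2: inc R0 by 1 -> R0=(1,0,0) value=1
Op 3: inc R0 by 5 -> R0=(6,0,0) value=6
Op 4: merge R0<->R2 -> R0=(6,0,0) R2=(6,0,0)
Op 5: inc R0 by 1 -> R0=(7,0,0) value=7
Op 6: inc R1 by 2 -> R1=(0,2,0) value=2
Op 7: merge R2<->R1 -> R2=(6,2,0) R1=(6,2,0)
Op 8: merge R2<->R0 -> R2=(7,2,0) R0=(7,2,0)
Op 9: merge R2<->R1 -> R2=(7,2,0) R1=(7,2,0)
Op 10: merge R0<->R1 -> R0=(7,2,0) R1=(7,2,0)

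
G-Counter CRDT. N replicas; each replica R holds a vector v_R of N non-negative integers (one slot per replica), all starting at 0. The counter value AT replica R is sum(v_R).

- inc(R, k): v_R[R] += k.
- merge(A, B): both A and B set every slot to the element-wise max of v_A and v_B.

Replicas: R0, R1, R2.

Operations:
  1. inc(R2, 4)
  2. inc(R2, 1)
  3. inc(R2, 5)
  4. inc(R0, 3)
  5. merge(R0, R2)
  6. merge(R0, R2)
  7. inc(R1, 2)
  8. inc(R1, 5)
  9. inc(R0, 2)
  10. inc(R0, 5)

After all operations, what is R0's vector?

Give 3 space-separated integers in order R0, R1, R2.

Answer: 10 0 10

Derivation:
Op 1: inc R2 by 4 -> R2=(0,0,4) value=4
Op 2: inc R2 by 1 -> R2=(0,0,5) value=5
Op 3: inc R2 by 5 -> R2=(0,0,10) value=10
Op 4: inc R0 by 3 -> R0=(3,0,0) value=3
Op 5: merge R0<->R2 -> R0=(3,0,10) R2=(3,0,10)
Op 6: merge R0<->R2 -> R0=(3,0,10) R2=(3,0,10)
Op 7: inc R1 by 2 -> R1=(0,2,0) value=2
Op 8: inc R1 by 5 -> R1=(0,7,0) value=7
Op 9: inc R0 by 2 -> R0=(5,0,10) value=15
Op 10: inc R0 by 5 -> R0=(10,0,10) value=20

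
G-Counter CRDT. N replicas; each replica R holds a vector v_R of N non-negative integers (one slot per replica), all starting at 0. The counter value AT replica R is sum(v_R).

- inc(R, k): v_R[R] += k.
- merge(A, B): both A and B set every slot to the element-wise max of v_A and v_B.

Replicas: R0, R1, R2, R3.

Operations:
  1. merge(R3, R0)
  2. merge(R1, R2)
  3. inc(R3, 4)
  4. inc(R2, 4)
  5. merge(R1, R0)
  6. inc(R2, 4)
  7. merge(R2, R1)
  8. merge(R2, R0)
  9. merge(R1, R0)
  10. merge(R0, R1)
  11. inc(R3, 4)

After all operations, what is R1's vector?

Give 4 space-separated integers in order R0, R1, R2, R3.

Answer: 0 0 8 0

Derivation:
Op 1: merge R3<->R0 -> R3=(0,0,0,0) R0=(0,0,0,0)
Op 2: merge R1<->R2 -> R1=(0,0,0,0) R2=(0,0,0,0)
Op 3: inc R3 by 4 -> R3=(0,0,0,4) value=4
Op 4: inc R2 by 4 -> R2=(0,0,4,0) value=4
Op 5: merge R1<->R0 -> R1=(0,0,0,0) R0=(0,0,0,0)
Op 6: inc R2 by 4 -> R2=(0,0,8,0) value=8
Op 7: merge R2<->R1 -> R2=(0,0,8,0) R1=(0,0,8,0)
Op 8: merge R2<->R0 -> R2=(0,0,8,0) R0=(0,0,8,0)
Op 9: merge R1<->R0 -> R1=(0,0,8,0) R0=(0,0,8,0)
Op 10: merge R0<->R1 -> R0=(0,0,8,0) R1=(0,0,8,0)
Op 11: inc R3 by 4 -> R3=(0,0,0,8) value=8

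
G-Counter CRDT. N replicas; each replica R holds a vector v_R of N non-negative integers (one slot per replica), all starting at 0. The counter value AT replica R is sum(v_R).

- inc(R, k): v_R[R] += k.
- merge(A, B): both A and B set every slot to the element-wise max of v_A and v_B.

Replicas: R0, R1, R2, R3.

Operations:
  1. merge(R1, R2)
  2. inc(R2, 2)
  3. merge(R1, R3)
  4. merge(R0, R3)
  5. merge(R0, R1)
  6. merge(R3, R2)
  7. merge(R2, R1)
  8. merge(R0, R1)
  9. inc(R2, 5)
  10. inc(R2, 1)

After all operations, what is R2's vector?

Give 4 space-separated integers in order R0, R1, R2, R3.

Op 1: merge R1<->R2 -> R1=(0,0,0,0) R2=(0,0,0,0)
Op 2: inc R2 by 2 -> R2=(0,0,2,0) value=2
Op 3: merge R1<->R3 -> R1=(0,0,0,0) R3=(0,0,0,0)
Op 4: merge R0<->R3 -> R0=(0,0,0,0) R3=(0,0,0,0)
Op 5: merge R0<->R1 -> R0=(0,0,0,0) R1=(0,0,0,0)
Op 6: merge R3<->R2 -> R3=(0,0,2,0) R2=(0,0,2,0)
Op 7: merge R2<->R1 -> R2=(0,0,2,0) R1=(0,0,2,0)
Op 8: merge R0<->R1 -> R0=(0,0,2,0) R1=(0,0,2,0)
Op 9: inc R2 by 5 -> R2=(0,0,7,0) value=7
Op 10: inc R2 by 1 -> R2=(0,0,8,0) value=8

Answer: 0 0 8 0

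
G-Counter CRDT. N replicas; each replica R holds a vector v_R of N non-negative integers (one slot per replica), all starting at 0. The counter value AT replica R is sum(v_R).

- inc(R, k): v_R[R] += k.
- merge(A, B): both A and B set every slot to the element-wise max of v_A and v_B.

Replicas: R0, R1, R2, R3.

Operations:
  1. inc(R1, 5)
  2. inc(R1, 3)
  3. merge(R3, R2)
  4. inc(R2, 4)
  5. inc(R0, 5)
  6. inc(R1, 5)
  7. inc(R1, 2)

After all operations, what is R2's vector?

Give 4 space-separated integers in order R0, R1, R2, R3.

Answer: 0 0 4 0

Derivation:
Op 1: inc R1 by 5 -> R1=(0,5,0,0) value=5
Op 2: inc R1 by 3 -> R1=(0,8,0,0) value=8
Op 3: merge R3<->R2 -> R3=(0,0,0,0) R2=(0,0,0,0)
Op 4: inc R2 by 4 -> R2=(0,0,4,0) value=4
Op 5: inc R0 by 5 -> R0=(5,0,0,0) value=5
Op 6: inc R1 by 5 -> R1=(0,13,0,0) value=13
Op 7: inc R1 by 2 -> R1=(0,15,0,0) value=15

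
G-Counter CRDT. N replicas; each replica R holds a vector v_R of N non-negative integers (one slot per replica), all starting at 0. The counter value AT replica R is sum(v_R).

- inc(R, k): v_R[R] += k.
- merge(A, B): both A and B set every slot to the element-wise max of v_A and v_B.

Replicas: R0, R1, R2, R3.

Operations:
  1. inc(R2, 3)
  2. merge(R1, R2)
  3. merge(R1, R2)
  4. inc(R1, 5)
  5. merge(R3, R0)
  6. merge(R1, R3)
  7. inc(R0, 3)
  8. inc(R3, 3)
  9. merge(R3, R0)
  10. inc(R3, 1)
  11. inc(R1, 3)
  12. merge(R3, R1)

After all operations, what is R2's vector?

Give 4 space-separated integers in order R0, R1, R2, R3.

Op 1: inc R2 by 3 -> R2=(0,0,3,0) value=3
Op 2: merge R1<->R2 -> R1=(0,0,3,0) R2=(0,0,3,0)
Op 3: merge R1<->R2 -> R1=(0,0,3,0) R2=(0,0,3,0)
Op 4: inc R1 by 5 -> R1=(0,5,3,0) value=8
Op 5: merge R3<->R0 -> R3=(0,0,0,0) R0=(0,0,0,0)
Op 6: merge R1<->R3 -> R1=(0,5,3,0) R3=(0,5,3,0)
Op 7: inc R0 by 3 -> R0=(3,0,0,0) value=3
Op 8: inc R3 by 3 -> R3=(0,5,3,3) value=11
Op 9: merge R3<->R0 -> R3=(3,5,3,3) R0=(3,5,3,3)
Op 10: inc R3 by 1 -> R3=(3,5,3,4) value=15
Op 11: inc R1 by 3 -> R1=(0,8,3,0) value=11
Op 12: merge R3<->R1 -> R3=(3,8,3,4) R1=(3,8,3,4)

Answer: 0 0 3 0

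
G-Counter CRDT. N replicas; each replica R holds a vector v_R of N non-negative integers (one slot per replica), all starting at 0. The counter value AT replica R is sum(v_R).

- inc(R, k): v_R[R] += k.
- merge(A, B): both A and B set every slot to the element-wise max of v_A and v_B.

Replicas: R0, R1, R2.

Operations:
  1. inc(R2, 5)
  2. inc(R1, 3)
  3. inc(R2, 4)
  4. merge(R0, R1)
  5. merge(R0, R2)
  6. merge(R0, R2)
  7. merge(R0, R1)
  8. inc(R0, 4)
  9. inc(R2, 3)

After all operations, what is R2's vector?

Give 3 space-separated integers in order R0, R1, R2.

Op 1: inc R2 by 5 -> R2=(0,0,5) value=5
Op 2: inc R1 by 3 -> R1=(0,3,0) value=3
Op 3: inc R2 by 4 -> R2=(0,0,9) value=9
Op 4: merge R0<->R1 -> R0=(0,3,0) R1=(0,3,0)
Op 5: merge R0<->R2 -> R0=(0,3,9) R2=(0,3,9)
Op 6: merge R0<->R2 -> R0=(0,3,9) R2=(0,3,9)
Op 7: merge R0<->R1 -> R0=(0,3,9) R1=(0,3,9)
Op 8: inc R0 by 4 -> R0=(4,3,9) value=16
Op 9: inc R2 by 3 -> R2=(0,3,12) value=15

Answer: 0 3 12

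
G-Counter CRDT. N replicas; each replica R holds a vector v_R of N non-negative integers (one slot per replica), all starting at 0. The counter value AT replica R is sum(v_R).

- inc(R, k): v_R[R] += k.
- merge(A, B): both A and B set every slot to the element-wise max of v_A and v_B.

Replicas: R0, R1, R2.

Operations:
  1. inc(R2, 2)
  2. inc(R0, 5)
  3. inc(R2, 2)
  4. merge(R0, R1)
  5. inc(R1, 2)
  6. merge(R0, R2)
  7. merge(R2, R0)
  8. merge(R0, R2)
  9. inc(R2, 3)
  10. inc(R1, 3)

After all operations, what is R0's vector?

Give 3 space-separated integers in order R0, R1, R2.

Answer: 5 0 4

Derivation:
Op 1: inc R2 by 2 -> R2=(0,0,2) value=2
Op 2: inc R0 by 5 -> R0=(5,0,0) value=5
Op 3: inc R2 by 2 -> R2=(0,0,4) value=4
Op 4: merge R0<->R1 -> R0=(5,0,0) R1=(5,0,0)
Op 5: inc R1 by 2 -> R1=(5,2,0) value=7
Op 6: merge R0<->R2 -> R0=(5,0,4) R2=(5,0,4)
Op 7: merge R2<->R0 -> R2=(5,0,4) R0=(5,0,4)
Op 8: merge R0<->R2 -> R0=(5,0,4) R2=(5,0,4)
Op 9: inc R2 by 3 -> R2=(5,0,7) value=12
Op 10: inc R1 by 3 -> R1=(5,5,0) value=10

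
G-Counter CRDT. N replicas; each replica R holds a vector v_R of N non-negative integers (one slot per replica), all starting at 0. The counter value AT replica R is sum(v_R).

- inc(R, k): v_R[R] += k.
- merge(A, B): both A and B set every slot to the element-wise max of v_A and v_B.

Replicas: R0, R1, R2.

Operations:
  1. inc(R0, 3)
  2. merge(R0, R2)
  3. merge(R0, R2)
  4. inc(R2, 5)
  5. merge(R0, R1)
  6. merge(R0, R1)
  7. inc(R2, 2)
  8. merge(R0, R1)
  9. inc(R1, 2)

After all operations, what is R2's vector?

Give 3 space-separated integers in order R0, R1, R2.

Op 1: inc R0 by 3 -> R0=(3,0,0) value=3
Op 2: merge R0<->R2 -> R0=(3,0,0) R2=(3,0,0)
Op 3: merge R0<->R2 -> R0=(3,0,0) R2=(3,0,0)
Op 4: inc R2 by 5 -> R2=(3,0,5) value=8
Op 5: merge R0<->R1 -> R0=(3,0,0) R1=(3,0,0)
Op 6: merge R0<->R1 -> R0=(3,0,0) R1=(3,0,0)
Op 7: inc R2 by 2 -> R2=(3,0,7) value=10
Op 8: merge R0<->R1 -> R0=(3,0,0) R1=(3,0,0)
Op 9: inc R1 by 2 -> R1=(3,2,0) value=5

Answer: 3 0 7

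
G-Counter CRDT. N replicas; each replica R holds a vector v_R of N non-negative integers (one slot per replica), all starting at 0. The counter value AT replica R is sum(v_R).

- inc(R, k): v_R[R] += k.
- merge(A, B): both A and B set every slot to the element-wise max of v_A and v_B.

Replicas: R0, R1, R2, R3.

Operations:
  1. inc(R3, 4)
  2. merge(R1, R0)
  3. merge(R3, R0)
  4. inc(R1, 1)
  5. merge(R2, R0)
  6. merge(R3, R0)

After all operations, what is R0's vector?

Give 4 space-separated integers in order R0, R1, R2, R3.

Op 1: inc R3 by 4 -> R3=(0,0,0,4) value=4
Op 2: merge R1<->R0 -> R1=(0,0,0,0) R0=(0,0,0,0)
Op 3: merge R3<->R0 -> R3=(0,0,0,4) R0=(0,0,0,4)
Op 4: inc R1 by 1 -> R1=(0,1,0,0) value=1
Op 5: merge R2<->R0 -> R2=(0,0,0,4) R0=(0,0,0,4)
Op 6: merge R3<->R0 -> R3=(0,0,0,4) R0=(0,0,0,4)

Answer: 0 0 0 4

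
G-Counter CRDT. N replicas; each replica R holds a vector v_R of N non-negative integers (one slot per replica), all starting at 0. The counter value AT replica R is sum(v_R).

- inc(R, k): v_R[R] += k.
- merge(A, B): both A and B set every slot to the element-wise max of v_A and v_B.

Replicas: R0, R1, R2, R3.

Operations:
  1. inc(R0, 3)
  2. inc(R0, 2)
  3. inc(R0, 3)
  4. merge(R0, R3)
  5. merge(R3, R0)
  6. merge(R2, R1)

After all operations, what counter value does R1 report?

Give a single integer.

Op 1: inc R0 by 3 -> R0=(3,0,0,0) value=3
Op 2: inc R0 by 2 -> R0=(5,0,0,0) value=5
Op 3: inc R0 by 3 -> R0=(8,0,0,0) value=8
Op 4: merge R0<->R3 -> R0=(8,0,0,0) R3=(8,0,0,0)
Op 5: merge R3<->R0 -> R3=(8,0,0,0) R0=(8,0,0,0)
Op 6: merge R2<->R1 -> R2=(0,0,0,0) R1=(0,0,0,0)

Answer: 0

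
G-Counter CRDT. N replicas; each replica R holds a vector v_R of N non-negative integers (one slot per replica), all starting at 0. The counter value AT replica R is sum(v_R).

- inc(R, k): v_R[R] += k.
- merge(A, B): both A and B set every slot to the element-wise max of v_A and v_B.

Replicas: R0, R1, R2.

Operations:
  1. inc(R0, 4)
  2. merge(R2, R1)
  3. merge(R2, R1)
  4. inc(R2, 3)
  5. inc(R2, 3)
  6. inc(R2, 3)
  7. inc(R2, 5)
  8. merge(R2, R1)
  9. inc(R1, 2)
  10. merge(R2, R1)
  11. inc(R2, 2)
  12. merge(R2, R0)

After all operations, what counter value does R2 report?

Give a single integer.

Answer: 22

Derivation:
Op 1: inc R0 by 4 -> R0=(4,0,0) value=4
Op 2: merge R2<->R1 -> R2=(0,0,0) R1=(0,0,0)
Op 3: merge R2<->R1 -> R2=(0,0,0) R1=(0,0,0)
Op 4: inc R2 by 3 -> R2=(0,0,3) value=3
Op 5: inc R2 by 3 -> R2=(0,0,6) value=6
Op 6: inc R2 by 3 -> R2=(0,0,9) value=9
Op 7: inc R2 by 5 -> R2=(0,0,14) value=14
Op 8: merge R2<->R1 -> R2=(0,0,14) R1=(0,0,14)
Op 9: inc R1 by 2 -> R1=(0,2,14) value=16
Op 10: merge R2<->R1 -> R2=(0,2,14) R1=(0,2,14)
Op 11: inc R2 by 2 -> R2=(0,2,16) value=18
Op 12: merge R2<->R0 -> R2=(4,2,16) R0=(4,2,16)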